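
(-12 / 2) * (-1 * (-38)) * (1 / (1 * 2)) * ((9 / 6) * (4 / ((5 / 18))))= -2462.40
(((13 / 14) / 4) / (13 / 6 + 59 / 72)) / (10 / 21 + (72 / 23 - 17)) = -8073 / 1390835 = -0.01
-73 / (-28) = 73 / 28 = 2.61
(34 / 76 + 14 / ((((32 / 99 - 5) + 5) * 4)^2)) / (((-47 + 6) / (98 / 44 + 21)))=-701687315 / 140394496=-5.00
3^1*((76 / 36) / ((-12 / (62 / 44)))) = -589 / 792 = -0.74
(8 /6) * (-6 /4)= -2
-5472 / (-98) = 2736 / 49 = 55.84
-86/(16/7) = -301/8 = -37.62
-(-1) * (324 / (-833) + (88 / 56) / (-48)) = -16861 / 39984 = -0.42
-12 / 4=-3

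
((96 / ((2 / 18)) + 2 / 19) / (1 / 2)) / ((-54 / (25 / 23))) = -410450 / 11799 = -34.79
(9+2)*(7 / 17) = 77 / 17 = 4.53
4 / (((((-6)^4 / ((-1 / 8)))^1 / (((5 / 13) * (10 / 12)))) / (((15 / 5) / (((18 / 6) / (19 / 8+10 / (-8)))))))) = -25 / 179712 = -0.00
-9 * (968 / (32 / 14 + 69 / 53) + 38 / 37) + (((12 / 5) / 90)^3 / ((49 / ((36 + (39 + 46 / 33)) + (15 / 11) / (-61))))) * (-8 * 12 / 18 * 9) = -1251030892437446 / 513220640625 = -2437.61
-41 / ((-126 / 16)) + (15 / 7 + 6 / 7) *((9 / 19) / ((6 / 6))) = 7933 / 1197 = 6.63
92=92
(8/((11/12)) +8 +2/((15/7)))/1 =17.66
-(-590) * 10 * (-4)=-23600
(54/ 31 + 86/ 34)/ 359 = 2251/ 189193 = 0.01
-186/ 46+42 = 37.96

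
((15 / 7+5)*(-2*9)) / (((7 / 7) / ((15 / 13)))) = -13500 / 91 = -148.35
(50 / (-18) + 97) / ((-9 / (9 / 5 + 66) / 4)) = -383296 / 135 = -2839.23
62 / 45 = 1.38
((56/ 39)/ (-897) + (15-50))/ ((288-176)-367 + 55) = 1224461/ 6996600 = 0.18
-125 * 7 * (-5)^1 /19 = 4375 /19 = 230.26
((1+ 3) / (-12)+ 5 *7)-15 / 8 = 787 / 24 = 32.79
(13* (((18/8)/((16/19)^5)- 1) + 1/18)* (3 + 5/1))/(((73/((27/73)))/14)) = 45021094755/1396965376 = 32.23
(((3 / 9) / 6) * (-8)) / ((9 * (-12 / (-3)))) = -1 / 81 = -0.01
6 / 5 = 1.20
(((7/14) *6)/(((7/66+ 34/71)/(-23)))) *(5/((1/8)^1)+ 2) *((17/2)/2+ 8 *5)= -219232.48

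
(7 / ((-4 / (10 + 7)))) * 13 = -386.75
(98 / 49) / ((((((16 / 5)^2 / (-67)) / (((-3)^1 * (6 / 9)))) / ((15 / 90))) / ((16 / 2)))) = 1675 / 48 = 34.90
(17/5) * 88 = 1496/5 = 299.20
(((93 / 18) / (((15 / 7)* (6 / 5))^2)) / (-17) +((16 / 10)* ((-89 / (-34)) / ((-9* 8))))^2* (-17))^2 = 7310421001 / 682606440000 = 0.01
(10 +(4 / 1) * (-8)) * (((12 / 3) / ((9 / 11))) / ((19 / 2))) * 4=-7744 / 171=-45.29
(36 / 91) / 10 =18 / 455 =0.04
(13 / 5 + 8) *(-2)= -106 / 5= -21.20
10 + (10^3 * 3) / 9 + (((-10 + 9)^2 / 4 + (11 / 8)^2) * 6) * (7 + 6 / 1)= 48989 / 96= 510.30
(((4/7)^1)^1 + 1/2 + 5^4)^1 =8765/14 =626.07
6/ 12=1/ 2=0.50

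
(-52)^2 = 2704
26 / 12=13 / 6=2.17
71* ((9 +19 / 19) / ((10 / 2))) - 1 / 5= 709 / 5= 141.80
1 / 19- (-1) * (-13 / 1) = -246 / 19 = -12.95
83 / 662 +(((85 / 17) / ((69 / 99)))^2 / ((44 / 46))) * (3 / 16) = 2488219 / 243616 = 10.21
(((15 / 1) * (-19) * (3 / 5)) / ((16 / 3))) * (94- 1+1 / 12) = -191007 / 64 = -2984.48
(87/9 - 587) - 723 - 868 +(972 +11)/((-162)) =-352253/162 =-2174.40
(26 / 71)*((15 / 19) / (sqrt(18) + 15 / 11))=-7150 / 292733 + 15730*sqrt(2) / 292733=0.05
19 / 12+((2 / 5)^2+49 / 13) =21499 / 3900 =5.51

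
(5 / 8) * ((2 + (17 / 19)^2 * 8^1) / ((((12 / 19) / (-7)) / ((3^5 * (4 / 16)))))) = -4300695 / 1216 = -3536.76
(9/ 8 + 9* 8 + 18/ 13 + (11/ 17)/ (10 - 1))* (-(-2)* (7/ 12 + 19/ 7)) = 328727257/ 668304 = 491.88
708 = 708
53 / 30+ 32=1013 / 30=33.77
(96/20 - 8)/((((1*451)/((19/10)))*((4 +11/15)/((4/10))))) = -912/800525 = -0.00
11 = 11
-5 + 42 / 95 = -433 / 95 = -4.56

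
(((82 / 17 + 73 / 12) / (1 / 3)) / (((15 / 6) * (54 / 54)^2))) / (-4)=-445 / 136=-3.27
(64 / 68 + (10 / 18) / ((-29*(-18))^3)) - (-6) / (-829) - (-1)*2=52930808364001 / 18040869722376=2.93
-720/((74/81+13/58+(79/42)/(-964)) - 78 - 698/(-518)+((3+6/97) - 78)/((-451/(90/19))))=140395820603423616/14571851699702357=9.63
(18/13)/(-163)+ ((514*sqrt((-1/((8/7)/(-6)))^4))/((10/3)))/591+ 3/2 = 289970583/33395440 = 8.68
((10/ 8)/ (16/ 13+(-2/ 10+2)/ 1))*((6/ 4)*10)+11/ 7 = 42793/ 5516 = 7.76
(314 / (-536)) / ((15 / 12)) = -157 / 335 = -0.47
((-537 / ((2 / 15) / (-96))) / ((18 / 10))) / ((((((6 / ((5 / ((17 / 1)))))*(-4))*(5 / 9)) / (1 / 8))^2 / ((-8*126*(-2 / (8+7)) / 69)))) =169155 / 53176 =3.18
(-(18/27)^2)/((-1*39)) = 4/351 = 0.01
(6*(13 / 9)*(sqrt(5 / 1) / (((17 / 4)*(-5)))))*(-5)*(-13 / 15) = -1352*sqrt(5) / 765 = -3.95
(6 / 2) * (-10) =-30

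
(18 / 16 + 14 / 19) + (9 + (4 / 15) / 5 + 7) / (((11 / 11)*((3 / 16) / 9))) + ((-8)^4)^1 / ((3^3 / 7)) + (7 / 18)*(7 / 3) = 20921909 / 11400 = 1835.26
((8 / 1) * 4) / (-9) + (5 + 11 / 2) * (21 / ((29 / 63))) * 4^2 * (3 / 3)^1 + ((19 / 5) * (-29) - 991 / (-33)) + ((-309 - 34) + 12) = 104067299 / 14355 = 7249.55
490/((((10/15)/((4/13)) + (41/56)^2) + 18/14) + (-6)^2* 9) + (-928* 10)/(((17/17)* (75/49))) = -56111623232/9257145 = -6061.44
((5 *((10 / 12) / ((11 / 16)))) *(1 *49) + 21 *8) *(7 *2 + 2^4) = 153440 / 11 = 13949.09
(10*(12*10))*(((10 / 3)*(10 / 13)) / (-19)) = -40000 / 247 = -161.94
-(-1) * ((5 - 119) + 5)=-109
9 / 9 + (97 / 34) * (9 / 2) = 941 / 68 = 13.84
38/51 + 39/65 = 343/255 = 1.35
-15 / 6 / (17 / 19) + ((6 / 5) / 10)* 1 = -2273 / 850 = -2.67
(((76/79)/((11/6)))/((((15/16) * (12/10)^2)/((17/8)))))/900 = 323/351945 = 0.00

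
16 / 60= 4 / 15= 0.27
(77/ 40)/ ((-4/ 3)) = -231/ 160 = -1.44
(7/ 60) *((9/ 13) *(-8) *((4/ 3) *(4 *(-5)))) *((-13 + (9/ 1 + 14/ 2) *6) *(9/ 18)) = 9296/ 13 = 715.08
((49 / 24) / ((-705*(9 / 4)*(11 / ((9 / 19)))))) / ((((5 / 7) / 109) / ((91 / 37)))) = -3402217 / 163552950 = -0.02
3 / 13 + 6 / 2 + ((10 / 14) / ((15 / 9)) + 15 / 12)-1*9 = -1489 / 364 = -4.09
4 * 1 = 4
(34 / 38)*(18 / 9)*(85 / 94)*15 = 21675 / 893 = 24.27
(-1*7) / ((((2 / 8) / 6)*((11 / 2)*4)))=-84 / 11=-7.64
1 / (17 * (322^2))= 1 / 1762628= 0.00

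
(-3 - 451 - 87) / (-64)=541 / 64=8.45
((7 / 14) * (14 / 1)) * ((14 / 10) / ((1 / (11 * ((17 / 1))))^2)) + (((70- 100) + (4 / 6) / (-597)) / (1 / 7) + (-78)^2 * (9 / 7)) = 21959086937 / 62685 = 350308.48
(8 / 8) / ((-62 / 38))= -19 / 31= -0.61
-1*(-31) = 31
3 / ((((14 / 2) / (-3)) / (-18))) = 162 / 7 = 23.14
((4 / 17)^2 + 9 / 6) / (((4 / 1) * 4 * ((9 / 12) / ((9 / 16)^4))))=1966113 / 151519232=0.01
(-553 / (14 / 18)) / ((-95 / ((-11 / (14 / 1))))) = -7821 / 1330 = -5.88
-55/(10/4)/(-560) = 11/280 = 0.04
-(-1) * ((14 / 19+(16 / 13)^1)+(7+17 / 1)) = 25.97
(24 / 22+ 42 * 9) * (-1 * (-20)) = 7581.82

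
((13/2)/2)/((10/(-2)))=-13/20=-0.65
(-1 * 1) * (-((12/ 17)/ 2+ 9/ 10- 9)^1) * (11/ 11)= -1317/ 170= -7.75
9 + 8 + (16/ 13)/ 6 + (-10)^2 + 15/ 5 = 4688/ 39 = 120.21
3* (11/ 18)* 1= 11/ 6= 1.83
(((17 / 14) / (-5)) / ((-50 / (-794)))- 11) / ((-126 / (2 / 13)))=25999 / 1433250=0.02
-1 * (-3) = 3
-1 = -1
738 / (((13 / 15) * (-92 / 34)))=-94095 / 299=-314.70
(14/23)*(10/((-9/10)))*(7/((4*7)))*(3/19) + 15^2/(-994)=-642875/1303134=-0.49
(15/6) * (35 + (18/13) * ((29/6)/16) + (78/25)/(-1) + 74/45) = 1588519/18720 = 84.86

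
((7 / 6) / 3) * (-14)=-49 / 9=-5.44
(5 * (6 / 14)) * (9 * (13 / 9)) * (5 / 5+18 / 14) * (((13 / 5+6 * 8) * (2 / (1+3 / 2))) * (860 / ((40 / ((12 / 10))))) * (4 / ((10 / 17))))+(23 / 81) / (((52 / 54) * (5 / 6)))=452197.31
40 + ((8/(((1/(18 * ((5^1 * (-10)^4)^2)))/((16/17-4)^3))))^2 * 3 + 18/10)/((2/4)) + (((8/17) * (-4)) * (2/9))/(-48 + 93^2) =5950285104092479488000000407324932806938/9342325393605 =636916918796851497348386700.00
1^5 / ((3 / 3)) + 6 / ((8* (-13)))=49 / 52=0.94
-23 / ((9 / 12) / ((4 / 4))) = -92 / 3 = -30.67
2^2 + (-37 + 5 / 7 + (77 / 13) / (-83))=-244393 / 7553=-32.36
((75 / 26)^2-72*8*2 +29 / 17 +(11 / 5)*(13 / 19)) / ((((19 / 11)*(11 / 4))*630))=-1245094369 / 3267031950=-0.38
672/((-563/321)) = -215712/563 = -383.15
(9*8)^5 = 1934917632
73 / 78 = 0.94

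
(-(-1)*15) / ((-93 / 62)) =-10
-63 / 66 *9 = -189 / 22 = -8.59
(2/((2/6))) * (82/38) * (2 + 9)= 2706/19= 142.42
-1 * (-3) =3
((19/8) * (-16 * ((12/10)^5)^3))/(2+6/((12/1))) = -35734058827776/152587890625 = -234.19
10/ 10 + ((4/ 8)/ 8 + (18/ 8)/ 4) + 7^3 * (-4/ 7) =-1555/ 8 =-194.38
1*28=28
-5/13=-0.38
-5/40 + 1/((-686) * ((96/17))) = -8249/65856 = -0.13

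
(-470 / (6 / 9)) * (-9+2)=4935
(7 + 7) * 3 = 42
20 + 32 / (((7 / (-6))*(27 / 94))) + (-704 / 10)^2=7687052 / 1575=4880.67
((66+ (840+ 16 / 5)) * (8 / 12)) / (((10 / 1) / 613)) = 2786698 / 75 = 37155.97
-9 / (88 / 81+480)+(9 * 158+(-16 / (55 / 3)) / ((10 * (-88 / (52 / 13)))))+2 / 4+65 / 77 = 1174456566237 / 825147400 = 1423.33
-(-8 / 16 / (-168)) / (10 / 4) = -1 / 840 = -0.00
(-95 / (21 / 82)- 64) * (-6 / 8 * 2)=4567 / 7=652.43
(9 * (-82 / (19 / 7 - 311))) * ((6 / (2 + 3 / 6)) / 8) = 0.72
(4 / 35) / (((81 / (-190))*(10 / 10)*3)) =-152 / 1701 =-0.09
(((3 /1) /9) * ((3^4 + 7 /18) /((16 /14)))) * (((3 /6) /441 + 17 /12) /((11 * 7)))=3663965 /8382528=0.44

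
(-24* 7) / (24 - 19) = -168 / 5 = -33.60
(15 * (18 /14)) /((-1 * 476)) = -135 /3332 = -0.04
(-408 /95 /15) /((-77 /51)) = 6936 /36575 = 0.19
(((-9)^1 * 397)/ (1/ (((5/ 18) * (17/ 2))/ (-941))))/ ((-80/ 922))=-3111289/ 30112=-103.32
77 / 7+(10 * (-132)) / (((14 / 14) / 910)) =-1201189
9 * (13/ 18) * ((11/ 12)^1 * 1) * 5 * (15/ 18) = 3575/ 144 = 24.83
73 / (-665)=-73 / 665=-0.11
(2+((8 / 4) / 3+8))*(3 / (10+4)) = 16 / 7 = 2.29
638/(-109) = -638/109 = -5.85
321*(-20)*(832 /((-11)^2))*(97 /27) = -172706560 /1089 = -158591.88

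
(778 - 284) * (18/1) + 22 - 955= 7959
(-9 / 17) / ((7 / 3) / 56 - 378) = 216 / 154207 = 0.00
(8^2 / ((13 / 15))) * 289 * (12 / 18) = 184960 / 13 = 14227.69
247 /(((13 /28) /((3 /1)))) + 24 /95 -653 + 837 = 169124 /95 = 1780.25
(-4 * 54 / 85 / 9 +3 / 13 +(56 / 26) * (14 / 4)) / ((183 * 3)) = 8273 / 606645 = 0.01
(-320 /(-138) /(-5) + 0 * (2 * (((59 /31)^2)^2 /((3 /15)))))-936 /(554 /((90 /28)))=-788618 /133791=-5.89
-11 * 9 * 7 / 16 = -693 / 16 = -43.31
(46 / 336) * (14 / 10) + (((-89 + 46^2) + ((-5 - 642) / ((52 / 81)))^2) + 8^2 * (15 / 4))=41289362029 / 40560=1017982.30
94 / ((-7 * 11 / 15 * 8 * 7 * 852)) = -0.00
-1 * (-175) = 175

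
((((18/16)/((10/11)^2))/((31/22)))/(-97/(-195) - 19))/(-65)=3267/4067200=0.00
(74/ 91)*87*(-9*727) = -42123834/ 91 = -462899.27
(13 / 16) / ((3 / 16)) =13 / 3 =4.33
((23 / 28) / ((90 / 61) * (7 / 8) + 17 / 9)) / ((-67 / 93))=-1174311 / 3275027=-0.36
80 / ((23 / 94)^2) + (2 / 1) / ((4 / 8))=708996 / 529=1340.26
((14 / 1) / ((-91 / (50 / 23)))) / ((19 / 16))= -0.28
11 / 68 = 0.16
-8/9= -0.89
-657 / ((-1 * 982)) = 657 / 982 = 0.67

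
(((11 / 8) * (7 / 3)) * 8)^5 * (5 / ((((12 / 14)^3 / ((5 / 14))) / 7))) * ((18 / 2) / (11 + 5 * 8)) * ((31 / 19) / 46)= 719530898534525 / 519911136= 1383949.77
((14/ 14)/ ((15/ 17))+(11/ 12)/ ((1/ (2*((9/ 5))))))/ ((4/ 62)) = 4123/ 60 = 68.72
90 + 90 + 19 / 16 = 2899 / 16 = 181.19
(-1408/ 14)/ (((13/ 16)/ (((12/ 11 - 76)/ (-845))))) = -843776/ 76895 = -10.97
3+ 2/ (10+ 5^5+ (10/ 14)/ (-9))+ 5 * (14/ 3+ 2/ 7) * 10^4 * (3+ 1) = 2054006222573/ 2073750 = 990479.19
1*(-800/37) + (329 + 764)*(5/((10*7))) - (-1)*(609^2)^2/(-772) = -35626142198673/199948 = -178177037.02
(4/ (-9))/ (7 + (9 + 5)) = -4/ 189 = -0.02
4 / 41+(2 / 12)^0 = 45 / 41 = 1.10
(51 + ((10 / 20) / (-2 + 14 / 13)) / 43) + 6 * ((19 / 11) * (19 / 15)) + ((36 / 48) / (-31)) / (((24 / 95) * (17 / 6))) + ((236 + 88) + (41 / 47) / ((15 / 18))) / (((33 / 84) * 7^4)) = 62134474857523 / 964439469840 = 64.43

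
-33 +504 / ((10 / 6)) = 1347 / 5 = 269.40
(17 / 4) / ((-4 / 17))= -289 / 16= -18.06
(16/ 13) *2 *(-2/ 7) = -0.70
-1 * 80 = -80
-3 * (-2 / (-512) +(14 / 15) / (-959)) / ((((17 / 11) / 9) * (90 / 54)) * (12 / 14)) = -1069299 / 29811200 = -0.04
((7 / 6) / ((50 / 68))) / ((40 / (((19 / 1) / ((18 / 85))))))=3.56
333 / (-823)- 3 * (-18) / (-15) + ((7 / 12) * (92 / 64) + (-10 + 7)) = -4871693 / 790080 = -6.17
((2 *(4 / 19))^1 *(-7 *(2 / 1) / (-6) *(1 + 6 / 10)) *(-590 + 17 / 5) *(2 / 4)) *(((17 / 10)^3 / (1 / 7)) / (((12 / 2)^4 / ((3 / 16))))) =-706081621 / 307800000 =-2.29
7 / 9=0.78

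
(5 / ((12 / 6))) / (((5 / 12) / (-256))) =-1536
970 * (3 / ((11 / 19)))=55290 / 11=5026.36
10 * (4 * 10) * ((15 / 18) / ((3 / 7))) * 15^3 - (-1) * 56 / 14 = 2625004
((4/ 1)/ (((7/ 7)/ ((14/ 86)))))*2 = 56/ 43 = 1.30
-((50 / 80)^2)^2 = -0.15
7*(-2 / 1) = -14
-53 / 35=-1.51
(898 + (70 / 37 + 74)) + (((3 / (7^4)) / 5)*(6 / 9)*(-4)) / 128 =6921410683 / 7106960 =973.89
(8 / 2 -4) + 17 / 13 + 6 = 95 / 13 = 7.31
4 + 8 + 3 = 15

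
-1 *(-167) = 167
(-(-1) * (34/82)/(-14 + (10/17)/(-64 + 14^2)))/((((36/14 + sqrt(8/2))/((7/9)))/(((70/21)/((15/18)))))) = -155771/7725876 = -0.02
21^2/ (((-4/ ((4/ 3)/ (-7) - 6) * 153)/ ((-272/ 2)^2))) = 82506.67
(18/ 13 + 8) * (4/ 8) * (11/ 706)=671/ 9178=0.07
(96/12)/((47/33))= 264/47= 5.62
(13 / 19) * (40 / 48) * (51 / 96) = 1105 / 3648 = 0.30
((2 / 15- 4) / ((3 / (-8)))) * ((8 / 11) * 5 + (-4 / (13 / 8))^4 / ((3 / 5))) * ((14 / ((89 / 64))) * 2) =10160617062400 / 754952913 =13458.61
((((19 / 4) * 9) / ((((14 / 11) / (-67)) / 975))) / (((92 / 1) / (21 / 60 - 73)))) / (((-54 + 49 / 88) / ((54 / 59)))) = -10605234433365 / 357390376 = -29674.09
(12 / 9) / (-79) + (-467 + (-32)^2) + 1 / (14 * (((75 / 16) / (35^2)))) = 136429 / 237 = 575.65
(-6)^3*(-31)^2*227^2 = -10696183704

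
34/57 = 0.60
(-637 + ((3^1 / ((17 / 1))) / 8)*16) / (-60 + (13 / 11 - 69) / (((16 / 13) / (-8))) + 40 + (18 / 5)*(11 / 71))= -42263815 / 27973041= -1.51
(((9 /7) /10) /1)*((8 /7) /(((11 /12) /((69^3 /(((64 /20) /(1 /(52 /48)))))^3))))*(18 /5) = 1163005741446078192345 /2368366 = 491058282987544.24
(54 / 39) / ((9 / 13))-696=-694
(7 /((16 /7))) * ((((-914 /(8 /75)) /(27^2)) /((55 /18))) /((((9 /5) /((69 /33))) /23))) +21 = -276388609 /940896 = -293.75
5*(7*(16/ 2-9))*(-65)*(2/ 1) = 4550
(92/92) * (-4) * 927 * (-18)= 66744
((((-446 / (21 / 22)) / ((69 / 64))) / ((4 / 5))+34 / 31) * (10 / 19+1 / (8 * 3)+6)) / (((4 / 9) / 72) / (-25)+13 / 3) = -819.47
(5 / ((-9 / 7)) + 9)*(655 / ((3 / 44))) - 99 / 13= 17231687 / 351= 49093.13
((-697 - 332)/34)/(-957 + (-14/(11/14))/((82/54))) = 154693/4951522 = 0.03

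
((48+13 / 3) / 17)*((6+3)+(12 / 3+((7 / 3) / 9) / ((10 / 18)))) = 41.46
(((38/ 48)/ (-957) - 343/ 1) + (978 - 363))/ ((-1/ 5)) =-31236385/ 22968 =-1360.00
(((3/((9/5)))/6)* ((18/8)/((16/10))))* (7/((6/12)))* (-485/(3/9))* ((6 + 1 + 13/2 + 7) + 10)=-15532125/64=-242689.45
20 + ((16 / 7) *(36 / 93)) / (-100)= 108452 / 5425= 19.99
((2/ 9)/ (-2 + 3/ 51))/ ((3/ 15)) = -170/ 297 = -0.57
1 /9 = 0.11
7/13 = 0.54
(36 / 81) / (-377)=-4 / 3393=-0.00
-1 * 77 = -77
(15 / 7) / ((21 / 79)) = 395 / 49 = 8.06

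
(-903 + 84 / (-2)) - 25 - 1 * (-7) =-963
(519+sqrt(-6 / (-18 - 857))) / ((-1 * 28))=-519 / 28 - sqrt(210) / 4900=-18.54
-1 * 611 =-611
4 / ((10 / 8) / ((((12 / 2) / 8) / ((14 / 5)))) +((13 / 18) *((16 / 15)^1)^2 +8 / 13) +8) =52650 / 185641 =0.28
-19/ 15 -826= -12409/ 15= -827.27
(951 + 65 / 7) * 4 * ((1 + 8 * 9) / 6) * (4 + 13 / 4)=7115237 / 21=338820.81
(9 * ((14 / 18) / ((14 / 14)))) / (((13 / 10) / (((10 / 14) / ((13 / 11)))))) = 550 / 169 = 3.25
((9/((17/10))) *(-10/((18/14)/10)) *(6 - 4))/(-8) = 1750/17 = 102.94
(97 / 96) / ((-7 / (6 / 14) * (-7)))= 97 / 10976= 0.01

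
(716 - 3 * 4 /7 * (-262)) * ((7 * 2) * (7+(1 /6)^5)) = 110988887 /972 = 114186.10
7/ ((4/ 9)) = 15.75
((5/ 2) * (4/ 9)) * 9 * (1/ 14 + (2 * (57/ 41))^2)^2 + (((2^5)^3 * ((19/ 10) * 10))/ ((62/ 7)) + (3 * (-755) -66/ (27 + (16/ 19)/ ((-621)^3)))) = 72386012672479068002007725/ 1054667011228076931286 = 68634.00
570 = 570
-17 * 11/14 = -187/14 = -13.36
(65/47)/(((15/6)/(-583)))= -322.51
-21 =-21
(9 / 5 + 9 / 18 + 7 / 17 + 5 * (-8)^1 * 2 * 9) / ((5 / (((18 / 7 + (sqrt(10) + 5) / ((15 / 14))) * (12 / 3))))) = -37069456 / 8925-3414292 * sqrt(10) / 6375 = -5847.08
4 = 4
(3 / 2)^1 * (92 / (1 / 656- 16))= -8.63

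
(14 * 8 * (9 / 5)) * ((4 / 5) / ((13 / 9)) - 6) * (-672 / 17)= 239791104 / 5525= 43401.10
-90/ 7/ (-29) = 0.44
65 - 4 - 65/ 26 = 117/ 2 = 58.50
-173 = -173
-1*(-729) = 729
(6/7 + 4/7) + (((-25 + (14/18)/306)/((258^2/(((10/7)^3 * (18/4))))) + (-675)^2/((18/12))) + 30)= 303781.42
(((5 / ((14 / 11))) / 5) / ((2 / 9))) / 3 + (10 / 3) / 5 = 155 / 84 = 1.85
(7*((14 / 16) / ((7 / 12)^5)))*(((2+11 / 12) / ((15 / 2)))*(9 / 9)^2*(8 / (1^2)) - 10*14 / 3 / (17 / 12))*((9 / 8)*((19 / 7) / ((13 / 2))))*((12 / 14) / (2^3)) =-72246816 / 530621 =-136.16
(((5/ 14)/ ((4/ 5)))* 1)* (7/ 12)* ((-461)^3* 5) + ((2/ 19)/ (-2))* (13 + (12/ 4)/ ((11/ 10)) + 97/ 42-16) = -17916662615431/ 140448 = -127567944.12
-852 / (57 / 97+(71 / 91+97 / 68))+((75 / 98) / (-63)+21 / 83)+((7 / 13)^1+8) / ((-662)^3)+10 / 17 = -2792793311706414775671239 / 9184547586115151357016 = -304.08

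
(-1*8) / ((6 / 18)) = -24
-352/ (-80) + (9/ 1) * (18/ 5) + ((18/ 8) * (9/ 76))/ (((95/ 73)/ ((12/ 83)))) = 22070507/ 599260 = 36.83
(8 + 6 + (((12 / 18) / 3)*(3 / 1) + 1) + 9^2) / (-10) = -29 / 3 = -9.67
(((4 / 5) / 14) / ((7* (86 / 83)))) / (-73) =-83 / 769055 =-0.00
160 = 160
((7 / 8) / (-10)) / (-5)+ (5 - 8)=-1193 / 400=-2.98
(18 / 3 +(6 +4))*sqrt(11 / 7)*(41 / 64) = 41*sqrt(77) / 28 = 12.85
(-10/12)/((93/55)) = -275/558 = -0.49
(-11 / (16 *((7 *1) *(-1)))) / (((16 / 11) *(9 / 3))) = 121 / 5376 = 0.02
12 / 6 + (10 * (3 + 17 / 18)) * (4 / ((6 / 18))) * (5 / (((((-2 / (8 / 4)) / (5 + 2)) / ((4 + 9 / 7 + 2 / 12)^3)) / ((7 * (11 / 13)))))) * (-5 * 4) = 2344755116992 / 7371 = 318105428.98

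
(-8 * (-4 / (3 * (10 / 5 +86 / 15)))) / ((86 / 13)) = 260 / 1247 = 0.21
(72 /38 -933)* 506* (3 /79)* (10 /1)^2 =-1789136.44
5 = 5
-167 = -167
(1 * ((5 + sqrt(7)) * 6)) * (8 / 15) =16 * sqrt(7) / 5 + 16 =24.47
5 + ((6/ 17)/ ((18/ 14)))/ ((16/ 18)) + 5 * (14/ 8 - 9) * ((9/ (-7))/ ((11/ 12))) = 294017/ 5236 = 56.15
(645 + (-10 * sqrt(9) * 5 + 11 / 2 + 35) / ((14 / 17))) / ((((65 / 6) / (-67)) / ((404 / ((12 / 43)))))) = -4171794597 / 910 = -4584389.67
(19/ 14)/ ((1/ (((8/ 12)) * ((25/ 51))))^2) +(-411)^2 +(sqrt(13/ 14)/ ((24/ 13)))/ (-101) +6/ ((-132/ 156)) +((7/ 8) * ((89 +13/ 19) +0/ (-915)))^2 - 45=113890176838177/ 650699973 - 13 * sqrt(182)/ 33936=175027.17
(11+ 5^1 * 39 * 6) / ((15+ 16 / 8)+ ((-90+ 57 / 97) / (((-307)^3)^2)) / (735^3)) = 259057736893976908306379625 / 3729027542080954649626066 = 69.47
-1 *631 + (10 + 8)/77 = -48569/77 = -630.77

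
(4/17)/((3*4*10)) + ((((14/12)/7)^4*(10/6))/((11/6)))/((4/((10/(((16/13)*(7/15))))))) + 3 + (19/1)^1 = 995485709/45239040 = 22.01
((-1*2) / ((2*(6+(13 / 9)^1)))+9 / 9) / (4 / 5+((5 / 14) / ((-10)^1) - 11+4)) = -8120 / 58491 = -0.14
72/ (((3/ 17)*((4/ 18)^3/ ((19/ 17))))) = 41553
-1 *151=-151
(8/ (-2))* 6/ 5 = -24/ 5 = -4.80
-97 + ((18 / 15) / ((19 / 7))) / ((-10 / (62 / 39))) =-97.07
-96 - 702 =-798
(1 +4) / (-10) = -0.50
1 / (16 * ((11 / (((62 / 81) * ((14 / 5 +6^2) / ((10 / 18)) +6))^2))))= 95961616 / 5011875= 19.15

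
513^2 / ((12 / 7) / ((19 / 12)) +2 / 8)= 140005908 / 709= 197469.55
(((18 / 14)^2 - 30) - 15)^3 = -9582162624 / 117649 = -81447.04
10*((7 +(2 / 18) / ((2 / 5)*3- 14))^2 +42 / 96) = 493.16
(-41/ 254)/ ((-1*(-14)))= -41/ 3556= -0.01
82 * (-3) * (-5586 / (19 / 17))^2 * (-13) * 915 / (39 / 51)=95586734706120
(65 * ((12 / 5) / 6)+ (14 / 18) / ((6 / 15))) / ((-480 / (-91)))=45773 / 8640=5.30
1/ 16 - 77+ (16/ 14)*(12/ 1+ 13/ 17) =-16959/ 272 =-62.35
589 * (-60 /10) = -3534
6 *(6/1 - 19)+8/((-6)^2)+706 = 5654/9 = 628.22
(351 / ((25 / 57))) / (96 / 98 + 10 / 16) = 7842744 / 15725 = 498.74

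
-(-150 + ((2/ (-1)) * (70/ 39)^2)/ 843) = 192340250/ 1282203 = 150.01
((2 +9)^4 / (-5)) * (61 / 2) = -893101 / 10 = -89310.10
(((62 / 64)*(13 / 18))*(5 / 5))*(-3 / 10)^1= -403 / 1920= -0.21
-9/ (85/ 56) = -504/ 85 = -5.93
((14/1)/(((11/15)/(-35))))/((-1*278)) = 3675/1529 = 2.40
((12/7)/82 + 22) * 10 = 63200/287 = 220.21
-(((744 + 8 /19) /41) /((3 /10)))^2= -20005273600 /5461569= -3662.92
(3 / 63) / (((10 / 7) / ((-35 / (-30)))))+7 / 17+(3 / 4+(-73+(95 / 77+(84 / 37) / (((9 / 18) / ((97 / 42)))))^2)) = 814232147677 / 12418705530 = 65.56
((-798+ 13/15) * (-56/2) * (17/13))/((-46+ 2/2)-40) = -334796/975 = -343.38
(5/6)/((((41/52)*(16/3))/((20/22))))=325/1804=0.18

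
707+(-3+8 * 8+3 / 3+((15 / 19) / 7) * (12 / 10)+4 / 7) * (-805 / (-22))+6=628567 / 209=3007.50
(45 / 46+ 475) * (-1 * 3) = -65685 / 46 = -1427.93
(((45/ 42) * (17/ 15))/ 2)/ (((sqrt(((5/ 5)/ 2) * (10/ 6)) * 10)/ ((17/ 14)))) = 289 * sqrt(30)/ 19600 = 0.08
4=4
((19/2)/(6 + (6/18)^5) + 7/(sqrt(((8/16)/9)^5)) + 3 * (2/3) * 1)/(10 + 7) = 10453/49606 + 6804 * sqrt(2)/17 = 566.23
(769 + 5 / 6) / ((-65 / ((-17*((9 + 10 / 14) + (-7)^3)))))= -67104.09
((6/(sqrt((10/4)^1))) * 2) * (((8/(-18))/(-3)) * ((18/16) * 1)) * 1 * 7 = 14 * sqrt(10)/5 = 8.85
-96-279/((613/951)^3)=-262077067041/230346397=-1137.75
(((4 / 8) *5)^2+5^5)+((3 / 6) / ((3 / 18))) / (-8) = 25047 / 8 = 3130.88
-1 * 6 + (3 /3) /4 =-23 /4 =-5.75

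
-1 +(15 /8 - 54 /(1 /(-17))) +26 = 7559 /8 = 944.88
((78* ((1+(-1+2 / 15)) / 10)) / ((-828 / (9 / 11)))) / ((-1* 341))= 0.00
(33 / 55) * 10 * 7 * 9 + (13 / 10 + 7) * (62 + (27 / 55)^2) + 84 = 29602657 / 30250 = 978.60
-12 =-12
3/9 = 0.33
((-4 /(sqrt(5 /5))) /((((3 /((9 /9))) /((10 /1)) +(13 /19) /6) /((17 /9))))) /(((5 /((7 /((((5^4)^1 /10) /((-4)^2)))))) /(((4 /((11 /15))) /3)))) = -578816 /48675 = -11.89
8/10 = 4/5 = 0.80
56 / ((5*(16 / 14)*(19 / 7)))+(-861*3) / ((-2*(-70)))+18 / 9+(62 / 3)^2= 1416809 / 3420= 414.27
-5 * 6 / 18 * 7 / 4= -35 / 12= -2.92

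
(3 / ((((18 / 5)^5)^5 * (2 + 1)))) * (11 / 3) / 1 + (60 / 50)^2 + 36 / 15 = 6937533852751696093834167865856959 / 1806649440820732848293646277017600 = 3.84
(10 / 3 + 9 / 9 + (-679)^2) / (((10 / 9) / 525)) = 217843920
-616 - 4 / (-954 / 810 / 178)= -608 / 53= -11.47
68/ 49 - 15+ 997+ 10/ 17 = 819652/ 833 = 983.98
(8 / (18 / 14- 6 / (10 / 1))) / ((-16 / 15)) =-10.94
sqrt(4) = 2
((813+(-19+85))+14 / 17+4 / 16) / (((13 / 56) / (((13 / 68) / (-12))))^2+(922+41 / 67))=196471135 / 253368204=0.78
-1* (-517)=517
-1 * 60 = -60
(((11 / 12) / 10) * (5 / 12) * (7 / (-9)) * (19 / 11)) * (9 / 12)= -133 / 3456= -0.04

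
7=7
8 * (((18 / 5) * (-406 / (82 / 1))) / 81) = -3248 / 1845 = -1.76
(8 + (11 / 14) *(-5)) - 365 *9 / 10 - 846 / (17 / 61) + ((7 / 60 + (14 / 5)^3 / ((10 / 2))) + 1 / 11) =-3355.48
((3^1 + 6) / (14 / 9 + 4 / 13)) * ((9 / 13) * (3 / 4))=2187 / 872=2.51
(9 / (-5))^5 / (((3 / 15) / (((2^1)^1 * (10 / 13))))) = -236196 / 1625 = -145.35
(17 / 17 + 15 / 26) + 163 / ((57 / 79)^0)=4279 / 26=164.58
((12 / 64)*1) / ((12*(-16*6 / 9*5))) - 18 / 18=-10243 / 10240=-1.00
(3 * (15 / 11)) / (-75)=-3 / 55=-0.05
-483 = -483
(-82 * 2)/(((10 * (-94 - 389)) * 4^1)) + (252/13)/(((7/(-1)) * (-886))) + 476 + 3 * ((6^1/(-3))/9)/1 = 13222180799/27815970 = 475.34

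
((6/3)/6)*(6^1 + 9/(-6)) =3/2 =1.50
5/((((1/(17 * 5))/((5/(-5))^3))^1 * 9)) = -425/9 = -47.22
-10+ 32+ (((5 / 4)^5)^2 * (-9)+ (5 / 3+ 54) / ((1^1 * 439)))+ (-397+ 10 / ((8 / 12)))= -612727694053 / 1380974592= -443.69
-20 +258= 238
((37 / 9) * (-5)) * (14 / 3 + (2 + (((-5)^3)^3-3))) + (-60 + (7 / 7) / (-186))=67206804631 / 1674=40147434.07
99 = 99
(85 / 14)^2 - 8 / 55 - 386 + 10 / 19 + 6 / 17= -1213121659 / 3481940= -348.40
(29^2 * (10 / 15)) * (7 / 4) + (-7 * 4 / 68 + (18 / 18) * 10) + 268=128393 / 102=1258.75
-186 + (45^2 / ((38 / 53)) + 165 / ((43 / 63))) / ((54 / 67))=11824337 / 3268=3618.22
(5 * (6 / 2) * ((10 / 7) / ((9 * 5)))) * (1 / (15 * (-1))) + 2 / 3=40 / 63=0.63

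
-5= -5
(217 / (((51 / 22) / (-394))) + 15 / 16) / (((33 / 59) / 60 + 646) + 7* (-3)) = -59.01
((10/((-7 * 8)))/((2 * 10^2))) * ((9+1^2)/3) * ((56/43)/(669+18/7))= -0.00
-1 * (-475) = 475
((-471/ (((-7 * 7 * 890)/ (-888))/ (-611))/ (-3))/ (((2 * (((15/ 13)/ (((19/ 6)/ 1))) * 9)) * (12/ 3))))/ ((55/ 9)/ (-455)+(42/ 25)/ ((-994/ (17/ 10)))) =4045863676595/ 885977022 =4566.56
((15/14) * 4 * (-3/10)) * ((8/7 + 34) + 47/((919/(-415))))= -805851/45031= -17.90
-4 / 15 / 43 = -4 / 645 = -0.01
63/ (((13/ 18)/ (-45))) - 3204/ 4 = -61443/ 13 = -4726.38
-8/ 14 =-4/ 7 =-0.57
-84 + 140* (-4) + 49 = -595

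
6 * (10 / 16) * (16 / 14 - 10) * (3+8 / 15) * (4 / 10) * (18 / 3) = -9858 / 35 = -281.66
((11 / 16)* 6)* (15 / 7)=495 / 56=8.84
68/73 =0.93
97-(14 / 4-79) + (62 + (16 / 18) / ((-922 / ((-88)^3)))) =7397657 / 8298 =891.50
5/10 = 1/2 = 0.50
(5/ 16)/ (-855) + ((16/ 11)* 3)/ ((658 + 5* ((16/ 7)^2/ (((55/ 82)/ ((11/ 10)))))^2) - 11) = 36067000199/ 9159624031536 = 0.00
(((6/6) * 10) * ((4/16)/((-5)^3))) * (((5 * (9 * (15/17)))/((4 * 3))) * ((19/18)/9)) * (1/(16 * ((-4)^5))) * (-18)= -19/2228224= -0.00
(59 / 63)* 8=472 / 63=7.49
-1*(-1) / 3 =1 / 3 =0.33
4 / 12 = 0.33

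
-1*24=-24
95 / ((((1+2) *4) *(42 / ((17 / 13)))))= 1615 / 6552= 0.25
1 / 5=0.20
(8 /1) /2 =4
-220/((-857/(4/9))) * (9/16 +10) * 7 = 65065/7713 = 8.44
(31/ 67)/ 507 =0.00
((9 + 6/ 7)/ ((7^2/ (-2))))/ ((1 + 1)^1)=-69/ 343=-0.20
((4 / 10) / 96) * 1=1 / 240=0.00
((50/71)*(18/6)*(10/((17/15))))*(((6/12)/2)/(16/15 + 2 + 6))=84375/164152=0.51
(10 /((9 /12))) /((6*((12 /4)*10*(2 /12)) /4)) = 16 /9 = 1.78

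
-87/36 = -29/12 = -2.42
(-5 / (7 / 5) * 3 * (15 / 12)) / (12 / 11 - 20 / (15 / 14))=2475 / 3248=0.76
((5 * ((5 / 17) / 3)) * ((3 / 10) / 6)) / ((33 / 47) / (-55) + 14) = 1175 / 670548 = 0.00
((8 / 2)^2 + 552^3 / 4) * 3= 126147504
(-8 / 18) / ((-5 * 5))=4 / 225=0.02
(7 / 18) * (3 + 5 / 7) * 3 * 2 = 26 / 3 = 8.67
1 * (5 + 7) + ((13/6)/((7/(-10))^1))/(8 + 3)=2707/231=11.72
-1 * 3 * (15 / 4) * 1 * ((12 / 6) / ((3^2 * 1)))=-5 / 2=-2.50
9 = 9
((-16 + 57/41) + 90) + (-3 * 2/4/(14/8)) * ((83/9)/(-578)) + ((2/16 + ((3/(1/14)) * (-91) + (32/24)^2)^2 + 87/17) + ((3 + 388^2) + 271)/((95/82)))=75182147248476089/5105971080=14724358.22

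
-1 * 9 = -9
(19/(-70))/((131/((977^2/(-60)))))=18136051/550200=32.96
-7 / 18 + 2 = 29 / 18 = 1.61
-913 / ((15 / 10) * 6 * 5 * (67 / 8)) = -7304 / 3015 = -2.42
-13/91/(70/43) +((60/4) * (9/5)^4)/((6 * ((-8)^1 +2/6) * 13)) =-642946/1831375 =-0.35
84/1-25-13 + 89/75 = 3539/75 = 47.19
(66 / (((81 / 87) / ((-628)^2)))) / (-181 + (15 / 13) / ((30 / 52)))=-251616992 / 1611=-156186.84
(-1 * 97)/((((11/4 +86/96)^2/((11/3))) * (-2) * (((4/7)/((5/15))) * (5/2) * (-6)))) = -34144/65625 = -0.52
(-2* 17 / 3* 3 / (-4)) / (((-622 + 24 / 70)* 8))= -595 / 348128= -0.00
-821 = -821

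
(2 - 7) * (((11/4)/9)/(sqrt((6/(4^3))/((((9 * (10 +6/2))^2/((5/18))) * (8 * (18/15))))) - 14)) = 17160/157243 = 0.11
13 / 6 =2.17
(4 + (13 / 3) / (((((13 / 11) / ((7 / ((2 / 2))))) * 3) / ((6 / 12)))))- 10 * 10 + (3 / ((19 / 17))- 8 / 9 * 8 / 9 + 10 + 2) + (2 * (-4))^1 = -85.83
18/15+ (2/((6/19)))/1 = 113/15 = 7.53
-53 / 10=-5.30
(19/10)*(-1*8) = -76/5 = -15.20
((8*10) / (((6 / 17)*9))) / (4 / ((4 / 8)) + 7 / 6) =2.75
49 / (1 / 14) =686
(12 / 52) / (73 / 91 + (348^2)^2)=0.00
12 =12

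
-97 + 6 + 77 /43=-3836 /43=-89.21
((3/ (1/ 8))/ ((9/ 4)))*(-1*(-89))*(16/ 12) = 11392/ 9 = 1265.78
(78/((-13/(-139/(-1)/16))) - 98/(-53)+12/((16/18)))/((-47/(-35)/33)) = -18009915/19928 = -903.75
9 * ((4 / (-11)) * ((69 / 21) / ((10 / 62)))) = -25668 / 385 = -66.67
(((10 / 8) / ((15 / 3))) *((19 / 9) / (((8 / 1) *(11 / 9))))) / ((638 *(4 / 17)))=0.00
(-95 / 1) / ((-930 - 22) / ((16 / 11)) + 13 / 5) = 950 / 6519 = 0.15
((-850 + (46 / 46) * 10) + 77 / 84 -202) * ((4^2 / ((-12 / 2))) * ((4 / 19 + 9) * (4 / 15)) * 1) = 3498040 / 513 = 6818.79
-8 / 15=-0.53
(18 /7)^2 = 324 /49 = 6.61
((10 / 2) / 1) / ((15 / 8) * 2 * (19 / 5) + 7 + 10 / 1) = 4 / 25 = 0.16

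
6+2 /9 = 56 /9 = 6.22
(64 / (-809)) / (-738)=32 / 298521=0.00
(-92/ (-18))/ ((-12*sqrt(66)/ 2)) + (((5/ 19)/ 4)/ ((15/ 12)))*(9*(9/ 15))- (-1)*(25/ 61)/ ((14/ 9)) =44433/ 81130- 23*sqrt(66)/ 1782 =0.44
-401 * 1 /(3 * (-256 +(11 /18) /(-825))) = 180450 /345601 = 0.52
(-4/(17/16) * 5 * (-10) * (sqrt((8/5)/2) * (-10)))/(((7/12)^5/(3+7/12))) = -89320.12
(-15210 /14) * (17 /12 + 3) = -134355 /28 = -4798.39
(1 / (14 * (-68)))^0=1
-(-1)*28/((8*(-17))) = -7/34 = -0.21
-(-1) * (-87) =-87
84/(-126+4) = -42/61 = -0.69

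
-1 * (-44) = 44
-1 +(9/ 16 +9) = 137/ 16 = 8.56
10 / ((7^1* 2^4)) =5 / 56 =0.09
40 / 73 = 0.55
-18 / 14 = -9 / 7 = -1.29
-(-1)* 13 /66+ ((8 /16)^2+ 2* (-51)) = -13405 /132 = -101.55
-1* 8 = -8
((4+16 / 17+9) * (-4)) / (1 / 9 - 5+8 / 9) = 237 / 17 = 13.94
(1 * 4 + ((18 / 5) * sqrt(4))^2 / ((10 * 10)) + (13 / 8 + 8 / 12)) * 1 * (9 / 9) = 102151 / 15000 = 6.81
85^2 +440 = 7665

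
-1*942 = -942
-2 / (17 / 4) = -8 / 17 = -0.47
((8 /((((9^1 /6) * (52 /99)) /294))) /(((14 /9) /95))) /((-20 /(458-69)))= -46097667 /13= -3545974.38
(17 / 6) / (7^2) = 17 / 294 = 0.06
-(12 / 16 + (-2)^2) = -19 / 4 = -4.75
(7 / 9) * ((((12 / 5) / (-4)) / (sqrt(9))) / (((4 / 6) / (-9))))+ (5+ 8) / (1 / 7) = 931 / 10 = 93.10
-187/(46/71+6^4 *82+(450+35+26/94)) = -624019/356251194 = -0.00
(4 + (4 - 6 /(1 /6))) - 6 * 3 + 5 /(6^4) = -59611 /1296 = -46.00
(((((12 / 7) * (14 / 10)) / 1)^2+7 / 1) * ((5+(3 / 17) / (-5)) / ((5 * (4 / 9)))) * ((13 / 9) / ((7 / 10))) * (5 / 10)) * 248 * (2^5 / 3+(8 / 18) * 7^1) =13454261392 / 133875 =100498.68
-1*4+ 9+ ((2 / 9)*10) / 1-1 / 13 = 836 / 117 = 7.15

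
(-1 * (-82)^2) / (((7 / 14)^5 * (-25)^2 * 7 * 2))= -107584 / 4375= -24.59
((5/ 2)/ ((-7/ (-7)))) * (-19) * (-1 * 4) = 190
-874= -874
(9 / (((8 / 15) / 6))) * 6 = 1215 / 2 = 607.50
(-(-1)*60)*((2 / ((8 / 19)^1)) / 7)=285 / 7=40.71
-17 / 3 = -5.67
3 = 3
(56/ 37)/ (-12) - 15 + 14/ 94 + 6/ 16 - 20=-1444157/ 41736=-34.60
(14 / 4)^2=12.25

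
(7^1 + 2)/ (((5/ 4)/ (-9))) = -324/ 5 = -64.80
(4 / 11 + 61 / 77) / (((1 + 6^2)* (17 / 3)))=267 / 48433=0.01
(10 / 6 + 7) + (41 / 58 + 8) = 3023 / 174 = 17.37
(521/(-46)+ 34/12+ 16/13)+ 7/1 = -235/897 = -0.26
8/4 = 2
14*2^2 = 56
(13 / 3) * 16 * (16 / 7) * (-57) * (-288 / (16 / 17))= 19348992 / 7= 2764141.71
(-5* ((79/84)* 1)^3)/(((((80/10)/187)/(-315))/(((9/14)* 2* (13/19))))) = 89893335675/3336704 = 26940.76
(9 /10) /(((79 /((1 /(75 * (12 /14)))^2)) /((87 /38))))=1421 /225150000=0.00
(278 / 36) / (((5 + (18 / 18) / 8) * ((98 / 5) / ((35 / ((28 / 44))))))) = 76450 / 18081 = 4.23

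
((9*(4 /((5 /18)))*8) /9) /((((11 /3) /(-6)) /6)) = -62208 /55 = -1131.05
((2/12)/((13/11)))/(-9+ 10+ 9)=11/780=0.01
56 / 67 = 0.84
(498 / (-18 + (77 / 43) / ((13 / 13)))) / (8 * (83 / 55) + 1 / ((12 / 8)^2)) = -5299965 / 2159306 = -2.45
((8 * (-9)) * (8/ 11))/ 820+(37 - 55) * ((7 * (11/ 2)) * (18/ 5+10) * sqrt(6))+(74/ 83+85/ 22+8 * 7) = 22718591/ 374330 - 47124 * sqrt(6)/ 5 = -23025.26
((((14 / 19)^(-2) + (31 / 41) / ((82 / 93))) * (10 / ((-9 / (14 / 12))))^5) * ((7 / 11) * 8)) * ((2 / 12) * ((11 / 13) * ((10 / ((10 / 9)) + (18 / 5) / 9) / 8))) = -62727062890625 / 7525599952104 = -8.34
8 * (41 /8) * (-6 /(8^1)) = -123 /4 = -30.75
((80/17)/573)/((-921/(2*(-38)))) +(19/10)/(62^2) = 404172959/344862960840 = 0.00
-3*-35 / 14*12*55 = 4950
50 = 50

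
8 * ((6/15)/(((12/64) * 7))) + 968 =101896/105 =970.44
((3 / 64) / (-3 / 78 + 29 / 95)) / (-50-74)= -3705 / 2614912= -0.00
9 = 9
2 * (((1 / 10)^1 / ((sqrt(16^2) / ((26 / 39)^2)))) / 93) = 1 / 16740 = 0.00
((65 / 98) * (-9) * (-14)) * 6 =3510 / 7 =501.43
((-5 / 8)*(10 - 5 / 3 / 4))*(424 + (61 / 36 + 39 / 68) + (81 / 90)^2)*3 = -7674.06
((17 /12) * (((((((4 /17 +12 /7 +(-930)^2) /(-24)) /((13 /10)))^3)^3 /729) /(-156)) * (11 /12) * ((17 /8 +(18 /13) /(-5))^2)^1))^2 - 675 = 15396719997707571802086490183701905308951354356308890875628904277070957151200099344225671657327141801250860267378858824962406991326945956662560562168398799425 /108311104238548806459154869650212333659954144079926951354285569563708672005571319169024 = 142152737763592603337144800000000000000000000000000000000000000000000000.00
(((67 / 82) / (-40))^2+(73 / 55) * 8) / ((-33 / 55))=-418876833 / 23668480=-17.70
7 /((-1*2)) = -7 /2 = -3.50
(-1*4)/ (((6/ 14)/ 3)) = -28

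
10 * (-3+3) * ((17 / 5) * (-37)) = 0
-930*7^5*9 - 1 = -140674591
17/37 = 0.46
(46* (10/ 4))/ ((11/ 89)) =10235/ 11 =930.45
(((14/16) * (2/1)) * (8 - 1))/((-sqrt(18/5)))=-49 * sqrt(10)/24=-6.46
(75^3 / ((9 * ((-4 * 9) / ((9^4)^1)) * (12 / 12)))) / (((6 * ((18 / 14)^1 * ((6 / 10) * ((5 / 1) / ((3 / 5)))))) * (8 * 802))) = -1771875 / 51328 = -34.52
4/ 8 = 1/ 2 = 0.50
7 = 7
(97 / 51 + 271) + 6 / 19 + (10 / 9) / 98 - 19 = 36213154 / 142443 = 254.23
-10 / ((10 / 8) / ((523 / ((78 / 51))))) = -35564 / 13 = -2735.69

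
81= 81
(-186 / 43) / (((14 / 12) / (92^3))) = -869015808 / 301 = -2887095.71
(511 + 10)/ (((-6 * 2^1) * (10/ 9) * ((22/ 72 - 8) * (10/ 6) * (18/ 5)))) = 0.85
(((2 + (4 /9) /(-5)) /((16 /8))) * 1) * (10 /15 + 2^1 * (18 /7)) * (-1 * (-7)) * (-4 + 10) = 10492 /45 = 233.16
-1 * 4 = -4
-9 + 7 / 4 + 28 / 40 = -131 / 20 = -6.55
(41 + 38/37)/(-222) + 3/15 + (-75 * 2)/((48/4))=-256468/20535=-12.49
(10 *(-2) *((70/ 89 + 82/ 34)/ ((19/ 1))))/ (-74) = 0.05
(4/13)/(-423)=-4/5499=-0.00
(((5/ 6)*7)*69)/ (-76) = -805/ 152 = -5.30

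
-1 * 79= -79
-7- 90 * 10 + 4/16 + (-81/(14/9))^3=-389908611/2744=-142094.97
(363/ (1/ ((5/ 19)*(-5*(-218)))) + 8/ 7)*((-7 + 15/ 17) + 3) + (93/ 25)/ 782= -844072279531/ 2600150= -324624.46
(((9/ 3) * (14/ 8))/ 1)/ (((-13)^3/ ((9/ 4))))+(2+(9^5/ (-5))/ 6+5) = -344719033/ 175760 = -1961.31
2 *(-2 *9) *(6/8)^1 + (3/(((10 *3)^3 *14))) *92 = -850477/31500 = -27.00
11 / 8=1.38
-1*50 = -50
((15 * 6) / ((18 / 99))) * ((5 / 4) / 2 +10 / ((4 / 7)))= 8971.88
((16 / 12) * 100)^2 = 160000 / 9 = 17777.78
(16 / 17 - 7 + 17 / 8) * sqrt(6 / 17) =-535 * sqrt(102) / 2312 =-2.34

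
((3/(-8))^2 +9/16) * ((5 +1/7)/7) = 405/784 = 0.52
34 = 34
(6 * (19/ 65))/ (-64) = -0.03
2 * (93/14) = 93/7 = 13.29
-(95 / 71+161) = -11526 / 71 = -162.34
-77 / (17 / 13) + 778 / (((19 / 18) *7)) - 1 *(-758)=1818773 / 2261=804.41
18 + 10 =28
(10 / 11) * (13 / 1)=130 / 11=11.82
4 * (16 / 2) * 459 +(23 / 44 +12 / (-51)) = 10986839 / 748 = 14688.29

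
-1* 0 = 0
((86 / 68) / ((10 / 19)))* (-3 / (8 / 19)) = -46569 / 2720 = -17.12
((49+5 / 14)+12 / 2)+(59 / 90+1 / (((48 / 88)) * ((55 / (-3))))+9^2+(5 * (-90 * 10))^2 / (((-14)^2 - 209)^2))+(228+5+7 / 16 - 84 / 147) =120192.26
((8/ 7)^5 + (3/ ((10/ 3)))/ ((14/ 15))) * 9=1763091/ 67228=26.23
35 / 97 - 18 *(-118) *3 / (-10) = -308867 / 485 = -636.84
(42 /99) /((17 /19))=266 /561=0.47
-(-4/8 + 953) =-1905/2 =-952.50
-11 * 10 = -110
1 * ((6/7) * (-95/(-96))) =95/112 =0.85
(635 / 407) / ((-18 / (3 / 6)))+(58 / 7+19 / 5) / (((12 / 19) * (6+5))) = 434941 / 256410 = 1.70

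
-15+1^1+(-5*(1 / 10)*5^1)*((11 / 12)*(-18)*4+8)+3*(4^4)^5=3298534883459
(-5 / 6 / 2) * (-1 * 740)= 925 / 3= 308.33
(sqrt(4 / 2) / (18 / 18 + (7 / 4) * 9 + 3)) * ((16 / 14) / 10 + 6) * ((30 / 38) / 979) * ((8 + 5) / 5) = 33384 * sqrt(2) / 51431765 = 0.00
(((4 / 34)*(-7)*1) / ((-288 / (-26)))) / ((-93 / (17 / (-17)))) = -91 / 113832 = -0.00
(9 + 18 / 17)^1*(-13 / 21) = -741 / 119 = -6.23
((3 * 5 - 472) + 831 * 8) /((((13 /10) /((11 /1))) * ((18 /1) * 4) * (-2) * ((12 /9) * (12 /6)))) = -340505 /2496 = -136.42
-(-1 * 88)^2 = -7744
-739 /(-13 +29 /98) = 72422 /1245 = 58.17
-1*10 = -10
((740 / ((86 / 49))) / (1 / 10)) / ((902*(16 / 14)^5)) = 761777275 / 317734912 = 2.40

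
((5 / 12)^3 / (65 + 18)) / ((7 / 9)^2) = 375 / 260288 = 0.00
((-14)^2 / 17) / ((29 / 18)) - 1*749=-365729 / 493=-741.84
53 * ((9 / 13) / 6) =159 / 26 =6.12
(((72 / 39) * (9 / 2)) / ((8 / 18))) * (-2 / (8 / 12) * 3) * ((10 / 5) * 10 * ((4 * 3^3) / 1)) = -4723920 / 13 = -363378.46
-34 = -34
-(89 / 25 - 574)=570.44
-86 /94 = -43 /47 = -0.91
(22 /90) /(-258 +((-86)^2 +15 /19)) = 209 /6103665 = 0.00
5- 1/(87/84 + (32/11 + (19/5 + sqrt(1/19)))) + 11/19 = 5.45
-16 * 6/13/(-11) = 96/143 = 0.67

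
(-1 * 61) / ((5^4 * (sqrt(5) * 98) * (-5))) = 61 * sqrt(5) / 1531250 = 0.00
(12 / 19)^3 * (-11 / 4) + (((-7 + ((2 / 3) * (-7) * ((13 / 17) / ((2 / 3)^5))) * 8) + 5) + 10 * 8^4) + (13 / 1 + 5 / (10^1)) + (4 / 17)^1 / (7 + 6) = 61776549854 / 1515839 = 40754.03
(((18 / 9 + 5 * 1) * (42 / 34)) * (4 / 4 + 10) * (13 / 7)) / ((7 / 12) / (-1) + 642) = 36036 / 130849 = 0.28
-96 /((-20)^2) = -6 /25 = -0.24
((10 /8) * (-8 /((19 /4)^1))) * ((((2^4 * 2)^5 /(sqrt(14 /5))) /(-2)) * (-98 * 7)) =-14480094172.69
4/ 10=2/ 5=0.40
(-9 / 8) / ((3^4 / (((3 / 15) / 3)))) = -1 / 1080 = -0.00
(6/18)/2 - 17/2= -25/3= -8.33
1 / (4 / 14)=7 / 2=3.50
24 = 24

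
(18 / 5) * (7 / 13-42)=-9702 / 65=-149.26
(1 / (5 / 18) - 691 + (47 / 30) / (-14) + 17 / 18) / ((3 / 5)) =-865075 / 756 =-1144.28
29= 29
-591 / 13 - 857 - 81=-12785 / 13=-983.46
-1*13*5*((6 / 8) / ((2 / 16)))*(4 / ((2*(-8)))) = 195 / 2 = 97.50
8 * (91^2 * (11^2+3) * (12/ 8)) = 12322128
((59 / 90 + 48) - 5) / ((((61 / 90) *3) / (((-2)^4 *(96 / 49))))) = 2011648 / 2989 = 673.02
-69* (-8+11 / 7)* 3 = 9315 / 7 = 1330.71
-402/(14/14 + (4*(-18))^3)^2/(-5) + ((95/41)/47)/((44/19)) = 1257302774241001/59060490156435460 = 0.02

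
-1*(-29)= 29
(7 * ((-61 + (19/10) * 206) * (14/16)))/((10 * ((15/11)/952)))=52980466/375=141281.24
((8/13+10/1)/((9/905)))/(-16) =-66.71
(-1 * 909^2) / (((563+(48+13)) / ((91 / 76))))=-1585.52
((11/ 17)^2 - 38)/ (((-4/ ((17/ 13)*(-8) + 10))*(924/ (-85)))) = 0.40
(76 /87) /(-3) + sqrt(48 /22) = -76 /261 + 2 * sqrt(66) /11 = 1.19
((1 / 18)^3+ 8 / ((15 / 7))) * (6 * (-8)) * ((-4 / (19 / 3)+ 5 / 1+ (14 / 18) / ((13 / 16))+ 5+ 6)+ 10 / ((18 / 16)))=-150674696 / 33345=-4518.66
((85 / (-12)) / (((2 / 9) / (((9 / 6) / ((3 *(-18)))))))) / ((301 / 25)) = 0.07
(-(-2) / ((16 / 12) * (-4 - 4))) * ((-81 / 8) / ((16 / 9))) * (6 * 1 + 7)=28431 / 2048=13.88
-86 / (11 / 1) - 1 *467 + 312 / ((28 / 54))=9771 / 77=126.90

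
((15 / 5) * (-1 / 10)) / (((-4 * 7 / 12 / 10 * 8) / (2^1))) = 9 / 28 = 0.32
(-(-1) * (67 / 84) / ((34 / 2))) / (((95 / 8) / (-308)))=-5896 / 4845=-1.22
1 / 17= 0.06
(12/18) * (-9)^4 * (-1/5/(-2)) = 2187/5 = 437.40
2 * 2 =4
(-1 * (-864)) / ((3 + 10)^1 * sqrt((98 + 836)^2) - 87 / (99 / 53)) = 28512 / 399149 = 0.07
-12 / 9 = -4 / 3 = -1.33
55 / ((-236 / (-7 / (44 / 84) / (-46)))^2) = 108045 / 1296380096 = 0.00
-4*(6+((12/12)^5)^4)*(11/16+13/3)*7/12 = -82.01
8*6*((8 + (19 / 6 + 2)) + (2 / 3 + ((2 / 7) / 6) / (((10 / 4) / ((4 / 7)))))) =162808 / 245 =664.52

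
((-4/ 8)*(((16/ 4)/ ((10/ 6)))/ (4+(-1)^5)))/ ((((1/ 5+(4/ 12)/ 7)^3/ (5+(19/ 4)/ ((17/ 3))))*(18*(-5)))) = 1.71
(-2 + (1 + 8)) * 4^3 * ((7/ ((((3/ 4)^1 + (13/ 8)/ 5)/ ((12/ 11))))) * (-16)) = -24084480/ 473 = -50918.56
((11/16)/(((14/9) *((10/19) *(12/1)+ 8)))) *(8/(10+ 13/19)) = 35739/1546048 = 0.02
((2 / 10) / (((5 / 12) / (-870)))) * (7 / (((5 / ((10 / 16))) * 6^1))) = -609 / 10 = -60.90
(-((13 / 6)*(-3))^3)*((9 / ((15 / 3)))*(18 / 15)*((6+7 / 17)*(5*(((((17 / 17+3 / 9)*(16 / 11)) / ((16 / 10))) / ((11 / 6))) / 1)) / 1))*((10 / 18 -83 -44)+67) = -1537416660 / 2057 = -747407.22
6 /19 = 0.32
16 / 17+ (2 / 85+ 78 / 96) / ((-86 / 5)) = 20879 / 23392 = 0.89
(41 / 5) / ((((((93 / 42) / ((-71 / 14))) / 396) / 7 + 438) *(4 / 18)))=36311814 / 431018125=0.08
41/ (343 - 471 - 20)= -41/ 148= -0.28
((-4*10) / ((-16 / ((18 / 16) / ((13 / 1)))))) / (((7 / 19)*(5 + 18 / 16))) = 855 / 8918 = 0.10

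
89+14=103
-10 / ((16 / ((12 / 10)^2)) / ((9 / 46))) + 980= 450719 / 460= 979.82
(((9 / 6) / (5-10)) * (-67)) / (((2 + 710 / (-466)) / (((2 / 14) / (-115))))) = -15611 / 297850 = -0.05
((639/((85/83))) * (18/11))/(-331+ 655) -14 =-20287/1870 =-10.85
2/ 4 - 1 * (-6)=13/ 2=6.50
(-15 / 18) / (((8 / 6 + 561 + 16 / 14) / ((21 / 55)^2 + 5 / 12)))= -142919 / 171815160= -0.00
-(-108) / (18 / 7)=42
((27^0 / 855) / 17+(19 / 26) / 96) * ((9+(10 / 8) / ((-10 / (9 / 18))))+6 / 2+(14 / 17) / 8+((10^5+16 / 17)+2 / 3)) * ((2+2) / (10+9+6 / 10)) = 398979667501 / 2544901632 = 156.78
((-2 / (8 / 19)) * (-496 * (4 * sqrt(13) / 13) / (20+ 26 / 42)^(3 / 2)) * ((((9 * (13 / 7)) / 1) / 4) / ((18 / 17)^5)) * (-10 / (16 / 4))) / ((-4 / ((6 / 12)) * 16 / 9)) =4181478865 * sqrt(118209) / 93306525696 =15.41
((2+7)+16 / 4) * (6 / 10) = 39 / 5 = 7.80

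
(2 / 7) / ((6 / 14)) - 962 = -2884 / 3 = -961.33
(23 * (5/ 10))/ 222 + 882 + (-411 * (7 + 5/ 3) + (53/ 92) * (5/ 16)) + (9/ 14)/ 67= -205352172125/ 76630848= -2679.76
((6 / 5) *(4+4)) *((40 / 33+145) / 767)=15440 / 8437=1.83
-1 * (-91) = 91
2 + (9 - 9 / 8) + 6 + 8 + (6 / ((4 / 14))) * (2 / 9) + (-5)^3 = -96.46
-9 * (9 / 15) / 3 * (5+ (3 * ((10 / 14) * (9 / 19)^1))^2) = -192006 / 17689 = -10.85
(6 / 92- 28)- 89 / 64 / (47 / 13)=-1959251 / 69184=-28.32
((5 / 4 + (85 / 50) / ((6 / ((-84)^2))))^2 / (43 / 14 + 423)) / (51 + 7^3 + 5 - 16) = 11205040567 / 456919000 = 24.52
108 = 108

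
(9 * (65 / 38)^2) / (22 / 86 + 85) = 41925 / 135736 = 0.31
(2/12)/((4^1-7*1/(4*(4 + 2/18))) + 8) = 74/5139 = 0.01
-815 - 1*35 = -850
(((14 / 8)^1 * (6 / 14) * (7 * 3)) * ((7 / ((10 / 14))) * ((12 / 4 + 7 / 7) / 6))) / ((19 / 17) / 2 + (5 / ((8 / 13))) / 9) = 629748 / 8945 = 70.40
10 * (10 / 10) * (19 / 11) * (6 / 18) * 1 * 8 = 1520 / 33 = 46.06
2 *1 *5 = 10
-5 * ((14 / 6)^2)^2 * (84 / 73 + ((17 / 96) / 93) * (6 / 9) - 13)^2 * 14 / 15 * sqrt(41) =-2254863411353772247 * sqrt(41) / 116121564779904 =-124336.69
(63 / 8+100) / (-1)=-863 / 8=-107.88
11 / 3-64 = -181 / 3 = -60.33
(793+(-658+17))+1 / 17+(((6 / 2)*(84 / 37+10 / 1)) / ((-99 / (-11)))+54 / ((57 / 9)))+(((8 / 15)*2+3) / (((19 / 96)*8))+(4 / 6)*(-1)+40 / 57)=9995741 / 59755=167.28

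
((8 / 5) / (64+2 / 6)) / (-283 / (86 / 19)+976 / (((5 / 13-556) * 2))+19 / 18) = -16771806 / 42044049295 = -0.00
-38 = -38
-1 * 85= -85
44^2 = 1936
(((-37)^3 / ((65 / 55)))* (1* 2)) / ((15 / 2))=-2228732 / 195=-11429.39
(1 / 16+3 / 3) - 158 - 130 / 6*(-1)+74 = -61.27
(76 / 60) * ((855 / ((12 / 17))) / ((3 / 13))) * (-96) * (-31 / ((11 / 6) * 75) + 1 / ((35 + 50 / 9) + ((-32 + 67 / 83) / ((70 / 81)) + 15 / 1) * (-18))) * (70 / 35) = 215102842942052 / 755397775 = 284754.40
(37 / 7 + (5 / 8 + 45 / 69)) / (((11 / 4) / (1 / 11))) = 8453 / 38962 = 0.22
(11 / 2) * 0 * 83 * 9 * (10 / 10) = 0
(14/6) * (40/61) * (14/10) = 392/183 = 2.14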